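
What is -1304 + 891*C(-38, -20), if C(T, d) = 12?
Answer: 9388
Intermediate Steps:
-1304 + 891*C(-38, -20) = -1304 + 891*12 = -1304 + 10692 = 9388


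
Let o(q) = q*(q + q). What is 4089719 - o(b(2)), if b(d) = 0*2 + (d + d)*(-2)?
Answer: 4089591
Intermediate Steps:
b(d) = -4*d (b(d) = 0 + (2*d)*(-2) = 0 - 4*d = -4*d)
o(q) = 2*q² (o(q) = q*(2*q) = 2*q²)
4089719 - o(b(2)) = 4089719 - 2*(-4*2)² = 4089719 - 2*(-8)² = 4089719 - 2*64 = 4089719 - 1*128 = 4089719 - 128 = 4089591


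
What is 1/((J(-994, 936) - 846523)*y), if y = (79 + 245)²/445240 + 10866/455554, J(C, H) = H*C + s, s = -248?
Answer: -2535385787/1169817044724279 ≈ -2.1673e-6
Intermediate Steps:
J(C, H) = -248 + C*H (J(C, H) = H*C - 248 = C*H - 248 = -248 + C*H)
y = 3291263409/12676928935 (y = 324²*(1/445240) + 10866*(1/455554) = 104976*(1/445240) + 5433/227777 = 13122/55655 + 5433/227777 = 3291263409/12676928935 ≈ 0.25963)
1/((J(-994, 936) - 846523)*y) = 1/(((-248 - 994*936) - 846523)*(3291263409/12676928935)) = (12676928935/3291263409)/((-248 - 930384) - 846523) = (12676928935/3291263409)/(-930632 - 846523) = (12676928935/3291263409)/(-1777155) = -1/1777155*12676928935/3291263409 = -2535385787/1169817044724279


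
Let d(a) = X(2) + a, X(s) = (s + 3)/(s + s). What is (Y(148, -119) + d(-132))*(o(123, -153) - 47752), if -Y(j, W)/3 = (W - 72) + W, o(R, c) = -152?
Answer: -38287272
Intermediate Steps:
X(s) = (3 + s)/(2*s) (X(s) = (3 + s)/((2*s)) = (3 + s)*(1/(2*s)) = (3 + s)/(2*s))
Y(j, W) = 216 - 6*W (Y(j, W) = -3*((W - 72) + W) = -3*((-72 + W) + W) = -3*(-72 + 2*W) = 216 - 6*W)
d(a) = 5/4 + a (d(a) = (½)*(3 + 2)/2 + a = (½)*(½)*5 + a = 5/4 + a)
(Y(148, -119) + d(-132))*(o(123, -153) - 47752) = ((216 - 6*(-119)) + (5/4 - 132))*(-152 - 47752) = ((216 + 714) - 523/4)*(-47904) = (930 - 523/4)*(-47904) = (3197/4)*(-47904) = -38287272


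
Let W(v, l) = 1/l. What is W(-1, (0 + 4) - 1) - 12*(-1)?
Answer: 37/3 ≈ 12.333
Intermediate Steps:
W(-1, (0 + 4) - 1) - 12*(-1) = 1/((0 + 4) - 1) - 12*(-1) = 1/(4 - 1) + 12 = 1/3 + 12 = ⅓ + 12 = 37/3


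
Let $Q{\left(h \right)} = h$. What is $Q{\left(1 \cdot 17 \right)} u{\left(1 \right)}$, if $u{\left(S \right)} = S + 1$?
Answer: $34$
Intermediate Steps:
$u{\left(S \right)} = 1 + S$
$Q{\left(1 \cdot 17 \right)} u{\left(1 \right)} = 1 \cdot 17 \left(1 + 1\right) = 17 \cdot 2 = 34$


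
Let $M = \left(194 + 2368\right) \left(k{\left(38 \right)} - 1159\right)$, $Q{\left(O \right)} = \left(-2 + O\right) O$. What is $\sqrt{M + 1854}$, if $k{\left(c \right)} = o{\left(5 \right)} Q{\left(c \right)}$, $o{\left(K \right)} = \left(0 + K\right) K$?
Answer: $4 \sqrt{5290806} \approx 9200.7$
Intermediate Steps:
$o{\left(K \right)} = K^{2}$ ($o{\left(K \right)} = K K = K^{2}$)
$Q{\left(O \right)} = O \left(-2 + O\right)$
$k{\left(c \right)} = 25 c \left(-2 + c\right)$ ($k{\left(c \right)} = 5^{2} c \left(-2 + c\right) = 25 c \left(-2 + c\right)$)
$M = 84651042$ ($M = \left(194 + 2368\right) \left(25 \cdot 38 \left(-2 + 38\right) - 1159\right) = 2562 \left(25 \cdot 38 \cdot 36 - 1159\right) = 2562 \left(34200 - 1159\right) = 2562 \cdot 33041 = 84651042$)
$\sqrt{M + 1854} = \sqrt{84651042 + 1854} = \sqrt{84652896} = 4 \sqrt{5290806}$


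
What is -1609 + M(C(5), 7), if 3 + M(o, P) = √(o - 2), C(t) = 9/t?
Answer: -1612 + I*√5/5 ≈ -1612.0 + 0.44721*I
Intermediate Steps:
M(o, P) = -3 + √(-2 + o) (M(o, P) = -3 + √(o - 2) = -3 + √(-2 + o))
-1609 + M(C(5), 7) = -1609 + (-3 + √(-2 + 9/5)) = -1609 + (-3 + √(-⅕)) = -1609 + (-3 + I*√5/5) = -1612 + I*√5/5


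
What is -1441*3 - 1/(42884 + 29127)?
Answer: -311303554/72011 ≈ -4323.0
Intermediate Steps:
-1441*3 - 1/(42884 + 29127) = -4323 - 1/72011 = -311303554/72011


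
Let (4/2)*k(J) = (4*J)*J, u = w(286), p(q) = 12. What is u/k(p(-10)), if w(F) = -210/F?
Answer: -35/13728 ≈ -0.0025495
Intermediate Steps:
u = -105/143 (u = -210/286 = -210*1/286 = -105/143 ≈ -0.73427)
k(J) = 2*J**2 (k(J) = ((4*J)*J)/2 = (4*J**2)/2 = 2*J**2)
u/k(p(-10)) = -105/(143*(2*12**2)) = -105/(143*(2*144)) = -105/143/288 = -105/143*1/288 = -35/13728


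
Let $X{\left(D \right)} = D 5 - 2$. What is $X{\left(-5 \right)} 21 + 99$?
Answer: $-468$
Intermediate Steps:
$X{\left(D \right)} = -2 + 5 D$ ($X{\left(D \right)} = 5 D - 2 = -2 + 5 D$)
$X{\left(-5 \right)} 21 + 99 = \left(-2 + 5 \left(-5\right)\right) 21 + 99 = \left(-2 - 25\right) 21 + 99 = \left(-27\right) 21 + 99 = -567 + 99 = -468$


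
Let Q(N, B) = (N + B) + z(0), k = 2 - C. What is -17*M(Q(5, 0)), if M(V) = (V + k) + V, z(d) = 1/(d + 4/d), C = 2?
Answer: -170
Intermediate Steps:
k = 0 (k = 2 - 1*2 = 2 - 2 = 0)
Q(N, B) = B + N (Q(N, B) = (N + B) + 0/(4 + 0²) = (B + N) + 0/(4 + 0) = (B + N) + 0/4 = (B + N) + 0*(¼) = (B + N) + 0 = B + N)
M(V) = 2*V (M(V) = (V + 0) + V = V + V = 2*V)
-17*M(Q(5, 0)) = -34*(0 + 5) = -34*5 = -17*10 = -170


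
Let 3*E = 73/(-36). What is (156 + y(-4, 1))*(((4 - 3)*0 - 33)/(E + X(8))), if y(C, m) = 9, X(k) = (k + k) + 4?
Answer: -588060/2087 ≈ -281.77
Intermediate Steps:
X(k) = 4 + 2*k (X(k) = 2*k + 4 = 4 + 2*k)
E = -73/108 (E = (73/(-36))/3 = (73*(-1/36))/3 = (⅓)*(-73/36) = -73/108 ≈ -0.67593)
(156 + y(-4, 1))*(((4 - 3)*0 - 33)/(E + X(8))) = (156 + 9)*(((4 - 3)*0 - 33)/(-73/108 + (4 + 2*8))) = 165*((1*0 - 33)/(-73/108 + (4 + 16))) = 165*((0 - 33)/(-73/108 + 20)) = 165*(-33/2087/108) = 165*(-33*108/2087) = 165*(-3564/2087) = -588060/2087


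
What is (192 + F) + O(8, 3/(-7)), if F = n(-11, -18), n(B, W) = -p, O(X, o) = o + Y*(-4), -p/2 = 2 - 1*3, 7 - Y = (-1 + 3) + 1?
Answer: 1215/7 ≈ 173.57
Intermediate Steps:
Y = 4 (Y = 7 - ((-1 + 3) + 1) = 7 - (2 + 1) = 7 - 1*3 = 7 - 3 = 4)
p = 2 (p = -2*(2 - 1*3) = -2*(2 - 3) = -2*(-1) = 2)
O(X, o) = -16 + o (O(X, o) = o + 4*(-4) = o - 16 = -16 + o)
n(B, W) = -2 (n(B, W) = -1*2 = -2)
F = -2
(192 + F) + O(8, 3/(-7)) = (192 - 2) + (-16 + 3/(-7)) = 190 + (-16 + 3*(-1/7)) = 190 + (-16 - 3/7) = 190 - 115/7 = 1215/7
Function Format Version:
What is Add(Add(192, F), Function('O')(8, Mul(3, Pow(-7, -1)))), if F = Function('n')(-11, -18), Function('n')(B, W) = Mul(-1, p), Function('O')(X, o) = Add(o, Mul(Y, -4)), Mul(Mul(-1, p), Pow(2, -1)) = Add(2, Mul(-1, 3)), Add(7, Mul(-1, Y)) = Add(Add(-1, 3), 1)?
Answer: Rational(1215, 7) ≈ 173.57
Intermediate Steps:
Y = 4 (Y = Add(7, Mul(-1, Add(Add(-1, 3), 1))) = Add(7, Mul(-1, Add(2, 1))) = Add(7, Mul(-1, 3)) = Add(7, -3) = 4)
p = 2 (p = Mul(-2, Add(2, Mul(-1, 3))) = Mul(-2, Add(2, -3)) = Mul(-2, -1) = 2)
Function('O')(X, o) = Add(-16, o) (Function('O')(X, o) = Add(o, Mul(4, -4)) = Add(o, -16) = Add(-16, o))
Function('n')(B, W) = -2 (Function('n')(B, W) = Mul(-1, 2) = -2)
F = -2
Add(Add(192, F), Function('O')(8, Mul(3, Pow(-7, -1)))) = Add(Add(192, -2), Add(-16, Mul(3, Pow(-7, -1)))) = Add(190, Add(-16, Mul(3, Rational(-1, 7)))) = Add(190, Add(-16, Rational(-3, 7))) = Add(190, Rational(-115, 7)) = Rational(1215, 7)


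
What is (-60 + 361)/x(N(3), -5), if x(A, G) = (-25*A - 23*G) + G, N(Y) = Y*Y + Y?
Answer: -301/190 ≈ -1.5842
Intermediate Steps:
N(Y) = Y + Y² (N(Y) = Y² + Y = Y + Y²)
x(A, G) = -25*A - 22*G
(-60 + 361)/x(N(3), -5) = (-60 + 361)/(-75*(1 + 3) - 22*(-5)) = 301/(-75*4 + 110) = 301/(-25*12 + 110) = 301/(-300 + 110) = 301/(-190) = 301*(-1/190) = -301/190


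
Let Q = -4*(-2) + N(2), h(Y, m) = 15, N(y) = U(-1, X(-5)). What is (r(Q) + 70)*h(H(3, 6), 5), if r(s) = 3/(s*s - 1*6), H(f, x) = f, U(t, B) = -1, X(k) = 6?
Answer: 45195/43 ≈ 1051.0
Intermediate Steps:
N(y) = -1
Q = 7 (Q = -4*(-2) - 1 = 8 - 1 = 7)
r(s) = 3/(-6 + s²) (r(s) = 3/(s² - 6) = 3/(-6 + s²))
(r(Q) + 70)*h(H(3, 6), 5) = (3/(-6 + 7²) + 70)*15 = (3/(-6 + 49) + 70)*15 = (3/43 + 70)*15 = (3013/43)*15 = 45195/43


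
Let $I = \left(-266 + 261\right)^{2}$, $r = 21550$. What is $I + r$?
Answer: $21575$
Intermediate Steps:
$I = 25$ ($I = \left(-5\right)^{2} = 25$)
$I + r = 25 + 21550 = 21575$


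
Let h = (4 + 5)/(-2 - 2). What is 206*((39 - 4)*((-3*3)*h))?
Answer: 292005/2 ≈ 1.4600e+5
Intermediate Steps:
h = -9/4 (h = 9/(-4) = 9*(-1/4) = -9/4 ≈ -2.2500)
206*((39 - 4)*((-3*3)*h)) = 206*((39 - 4)*(-3*3*(-9/4))) = 206*(35*(-9*(-9/4))) = 206*(35*(81/4)) = 206*(2835/4) = 292005/2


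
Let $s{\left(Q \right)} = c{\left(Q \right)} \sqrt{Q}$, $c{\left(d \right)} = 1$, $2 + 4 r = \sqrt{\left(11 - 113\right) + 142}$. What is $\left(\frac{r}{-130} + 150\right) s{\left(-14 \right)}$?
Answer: $\frac{i \sqrt{14} \left(39001 - \sqrt{10}\right)}{260} \approx 561.22 i$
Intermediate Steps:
$r = - \frac{1}{2} + \frac{\sqrt{10}}{2}$ ($r = - \frac{1}{2} + \frac{\sqrt{\left(11 - 113\right) + 142}}{4} = - \frac{1}{2} + \frac{\sqrt{-102 + 142}}{4} = - \frac{1}{2} + \frac{\sqrt{40}}{4} = - \frac{1}{2} + \frac{2 \sqrt{10}}{4} = - \frac{1}{2} + \frac{\sqrt{10}}{2} \approx 1.0811$)
$s{\left(Q \right)} = \sqrt{Q}$ ($s{\left(Q \right)} = 1 \sqrt{Q} = \sqrt{Q}$)
$\left(\frac{r}{-130} + 150\right) s{\left(-14 \right)} = \left(\frac{- \frac{1}{2} + \frac{\sqrt{10}}{2}}{-130} + 150\right) \sqrt{-14} = \left(\left(- \frac{1}{2} + \frac{\sqrt{10}}{2}\right) \left(- \frac{1}{130}\right) + 150\right) i \sqrt{14} = \left(\left(\frac{1}{260} - \frac{\sqrt{10}}{260}\right) + 150\right) i \sqrt{14} = \left(\frac{39001}{260} - \frac{\sqrt{10}}{260}\right) i \sqrt{14} = i \sqrt{14} \left(\frac{39001}{260} - \frac{\sqrt{10}}{260}\right)$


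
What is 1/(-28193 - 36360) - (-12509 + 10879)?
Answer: 105221389/64553 ≈ 1630.0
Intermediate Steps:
1/(-28193 - 36360) - (-12509 + 10879) = 1/(-64553) - 1*(-1630) = -1/64553 + 1630 = 105221389/64553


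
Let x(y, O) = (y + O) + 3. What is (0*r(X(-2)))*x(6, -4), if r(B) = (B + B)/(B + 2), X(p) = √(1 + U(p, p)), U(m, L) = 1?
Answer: 0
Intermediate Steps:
x(y, O) = 3 + O + y (x(y, O) = (O + y) + 3 = 3 + O + y)
X(p) = √2 (X(p) = √(1 + 1) = √2)
r(B) = 2*B/(2 + B) (r(B) = (2*B)/(2 + B) = 2*B/(2 + B))
(0*r(X(-2)))*x(6, -4) = (0*(2*√2/(2 + √2)))*(3 - 4 + 6) = 0*5 = 0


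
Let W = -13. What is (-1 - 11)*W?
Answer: 156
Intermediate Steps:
(-1 - 11)*W = (-1 - 11)*(-13) = -12*(-13) = 156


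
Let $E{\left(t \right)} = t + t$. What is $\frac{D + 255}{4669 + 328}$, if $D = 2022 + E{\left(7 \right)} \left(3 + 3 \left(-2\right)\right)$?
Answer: $\frac{2235}{4997} \approx 0.44727$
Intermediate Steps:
$E{\left(t \right)} = 2 t$
$D = 1980$ ($D = 2022 + 2 \cdot 7 \left(3 + 3 \left(-2\right)\right) = 2022 + 14 \left(3 - 6\right) = 2022 + 14 \left(-3\right) = 2022 - 42 = 1980$)
$\frac{D + 255}{4669 + 328} = \frac{1980 + 255}{4669 + 328} = \frac{2235}{4997}$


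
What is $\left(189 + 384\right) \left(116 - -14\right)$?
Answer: $74490$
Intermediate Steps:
$\left(189 + 384\right) \left(116 - -14\right) = 573 \left(116 + \left(-6 + 20\right)\right) = 573 \left(116 + 14\right) = 573 \cdot 130 = 74490$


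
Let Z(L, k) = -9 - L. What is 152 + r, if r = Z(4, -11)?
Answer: 139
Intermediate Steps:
r = -13 (r = -9 - 1*4 = -9 - 4 = -13)
152 + r = 152 - 13 = 139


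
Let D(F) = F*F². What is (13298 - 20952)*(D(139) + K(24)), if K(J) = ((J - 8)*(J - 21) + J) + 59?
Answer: -20556730500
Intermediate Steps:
D(F) = F³
K(J) = 59 + J + (-21 + J)*(-8 + J) (K(J) = ((-8 + J)*(-21 + J) + J) + 59 = ((-21 + J)*(-8 + J) + J) + 59 = (J + (-21 + J)*(-8 + J)) + 59 = 59 + J + (-21 + J)*(-8 + J))
(13298 - 20952)*(D(139) + K(24)) = (13298 - 20952)*(139³ + (227 + 24² - 28*24)) = -7654*(2685619 + (227 + 576 - 672)) = -7654*(2685619 + 131) = -7654*2685750 = -20556730500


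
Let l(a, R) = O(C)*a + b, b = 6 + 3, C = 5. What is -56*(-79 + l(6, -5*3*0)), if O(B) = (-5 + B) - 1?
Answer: 4256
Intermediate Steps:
b = 9
O(B) = -6 + B
l(a, R) = 9 - a (l(a, R) = (-6 + 5)*a + 9 = -a + 9 = 9 - a)
-56*(-79 + l(6, -5*3*0)) = -56*(-79 + (9 - 1*6)) = -56*(-79 + (9 - 6)) = -56*(-79 + 3) = -56*(-76) = 4256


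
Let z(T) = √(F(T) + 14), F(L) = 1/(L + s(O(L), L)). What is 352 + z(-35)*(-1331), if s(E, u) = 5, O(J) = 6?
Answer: 352 - 1331*√12570/30 ≈ -4622.2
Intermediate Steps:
F(L) = 1/(5 + L) (F(L) = 1/(L + 5) = 1/(5 + L))
z(T) = √(14 + 1/(5 + T)) (z(T) = √(1/(5 + T) + 14) = √(14 + 1/(5 + T)))
352 + z(-35)*(-1331) = 352 + √((71 + 14*(-35))/(5 - 35))*(-1331) = 352 + √((71 - 490)/(-30))*(-1331) = 352 + √(-1/30*(-419))*(-1331) = 352 + √(419/30)*(-1331) = 352 + (√12570/30)*(-1331) = 352 - 1331*√12570/30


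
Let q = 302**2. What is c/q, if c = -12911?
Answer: -12911/91204 ≈ -0.14156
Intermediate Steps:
q = 91204
c/q = -12911/91204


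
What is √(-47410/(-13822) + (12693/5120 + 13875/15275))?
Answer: √3111920751087902065/675619360 ≈ 2.6110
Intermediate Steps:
√(-47410/(-13822) + (12693/5120 + 13875/15275)) = √(-47410*(-1/13822) + (12693*(1/5120) + 13875*(1/15275))) = √(23705/6911 + (12693/5120 + 555/611)) = √(23705/6911 + 10597023/3128320) = √(147392851553/21619819520) = √3111920751087902065/675619360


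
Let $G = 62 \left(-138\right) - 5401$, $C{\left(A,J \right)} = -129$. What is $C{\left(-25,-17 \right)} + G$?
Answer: $-14086$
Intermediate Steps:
$G = -13957$ ($G = -8556 - 5401 = -13957$)
$C{\left(-25,-17 \right)} + G = -129 - 13957 = -14086$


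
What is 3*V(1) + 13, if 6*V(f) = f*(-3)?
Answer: 23/2 ≈ 11.500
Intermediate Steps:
V(f) = -f/2 (V(f) = (f*(-3))/6 = (-3*f)/6 = -f/2)
3*V(1) + 13 = 3*(-½*1) + 13 = 3*(-½) + 13 = -3/2 + 13 = 23/2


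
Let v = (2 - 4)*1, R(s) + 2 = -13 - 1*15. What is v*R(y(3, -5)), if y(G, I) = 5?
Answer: 60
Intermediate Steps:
R(s) = -30 (R(s) = -2 + (-13 - 1*15) = -2 + (-13 - 15) = -2 - 28 = -30)
v = -2 (v = -2*1 = -2)
v*R(y(3, -5)) = -2*(-30) = 60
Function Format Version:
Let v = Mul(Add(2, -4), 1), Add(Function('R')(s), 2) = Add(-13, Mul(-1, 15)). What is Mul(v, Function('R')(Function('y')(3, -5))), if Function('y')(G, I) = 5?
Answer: 60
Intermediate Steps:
Function('R')(s) = -30 (Function('R')(s) = Add(-2, Add(-13, Mul(-1, 15))) = Add(-2, Add(-13, -15)) = Add(-2, -28) = -30)
v = -2 (v = Mul(-2, 1) = -2)
Mul(v, Function('R')(Function('y')(3, -5))) = Mul(-2, -30) = 60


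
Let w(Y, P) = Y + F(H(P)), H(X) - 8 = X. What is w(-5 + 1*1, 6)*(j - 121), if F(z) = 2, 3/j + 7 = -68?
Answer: 6052/25 ≈ 242.08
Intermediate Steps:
j = -1/25 (j = 3/(-7 - 68) = 3/(-75) = 3*(-1/75) = -1/25 ≈ -0.040000)
H(X) = 8 + X
w(Y, P) = 2 + Y (w(Y, P) = Y + 2 = 2 + Y)
w(-5 + 1*1, 6)*(j - 121) = (2 + (-5 + 1*1))*(-1/25 - 121) = (2 + (-5 + 1))*(-3026/25) = (2 - 4)*(-3026/25) = -2*(-3026/25) = 6052/25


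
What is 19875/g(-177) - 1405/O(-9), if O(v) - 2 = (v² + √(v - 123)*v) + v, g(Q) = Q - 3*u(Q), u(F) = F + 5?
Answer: 47682195/913492 - 12645*I*√33/8084 ≈ 52.198 - 8.9857*I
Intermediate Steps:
u(F) = 5 + F
g(Q) = -15 - 2*Q (g(Q) = Q - 3*(5 + Q) = Q + (-15 - 3*Q) = -15 - 2*Q)
O(v) = 2 + v + v² + v*√(-123 + v) (O(v) = 2 + ((v² + √(v - 123)*v) + v) = 2 + ((v² + √(-123 + v)*v) + v) = 2 + ((v² + v*√(-123 + v)) + v) = 2 + (v + v² + v*√(-123 + v)) = 2 + v + v² + v*√(-123 + v))
19875/g(-177) - 1405/O(-9) = 19875/(-15 - 2*(-177)) - 1405/(2 - 9 + (-9)² - 9*√(-123 - 9)) = 19875/(-15 + 354) - 1405/(2 - 9 + 81 - 18*I*√33) = 19875/339 - 1405/(2 - 9 + 81 - 18*I*√33) = 19875*(1/339) - 1405/(2 - 9 + 81 - 18*I*√33) = 6625/113 - 1405/(74 - 18*I*√33)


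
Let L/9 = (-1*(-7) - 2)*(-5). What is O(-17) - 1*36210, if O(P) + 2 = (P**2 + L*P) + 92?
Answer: -32006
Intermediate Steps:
L = -225 (L = 9*((-1*(-7) - 2)*(-5)) = 9*((7 - 2)*(-5)) = 9*(5*(-5)) = 9*(-25) = -225)
O(P) = 90 + P**2 - 225*P (O(P) = -2 + ((P**2 - 225*P) + 92) = -2 + (92 + P**2 - 225*P) = 90 + P**2 - 225*P)
O(-17) - 1*36210 = (90 + (-17)**2 - 225*(-17)) - 1*36210 = (90 + 289 + 3825) - 36210 = 4204 - 36210 = -32006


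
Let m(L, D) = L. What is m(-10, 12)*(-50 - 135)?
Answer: 1850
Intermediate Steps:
m(-10, 12)*(-50 - 135) = -10*(-50 - 135) = -10*(-185) = 1850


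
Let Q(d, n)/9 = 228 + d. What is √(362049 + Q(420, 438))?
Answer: √367881 ≈ 606.53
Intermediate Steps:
Q(d, n) = 2052 + 9*d (Q(d, n) = 9*(228 + d) = 2052 + 9*d)
√(362049 + Q(420, 438)) = √(362049 + (2052 + 9*420)) = √(362049 + (2052 + 3780)) = √(362049 + 5832) = √367881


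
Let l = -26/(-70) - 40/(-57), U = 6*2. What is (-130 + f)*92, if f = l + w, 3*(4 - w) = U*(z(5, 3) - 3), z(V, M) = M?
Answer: -22929068/1995 ≈ -11493.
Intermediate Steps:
U = 12
w = 4 (w = 4 - 4*(3 - 3) = 4 - 4*0 = 4 - 1/3*0 = 4 + 0 = 4)
l = 2141/1995 (l = -26*(-1/70) - 40*(-1/57) = 13/35 + 40/57 = 2141/1995 ≈ 1.0732)
f = 10121/1995 (f = 2141/1995 + 4 = 10121/1995 ≈ 5.0732)
(-130 + f)*92 = (-130 + 10121/1995)*92 = -249229/1995*92 = -22929068/1995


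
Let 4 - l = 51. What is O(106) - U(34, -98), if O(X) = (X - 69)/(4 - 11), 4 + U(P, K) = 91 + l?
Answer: -317/7 ≈ -45.286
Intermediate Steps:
l = -47 (l = 4 - 1*51 = 4 - 51 = -47)
U(P, K) = 40 (U(P, K) = -4 + (91 - 47) = -4 + 44 = 40)
O(X) = 69/7 - X/7 (O(X) = (-69 + X)/(-7) = (-69 + X)*(-⅐) = 69/7 - X/7)
O(106) - U(34, -98) = (69/7 - ⅐*106) - 1*40 = (69/7 - 106/7) - 40 = -37/7 - 40 = -317/7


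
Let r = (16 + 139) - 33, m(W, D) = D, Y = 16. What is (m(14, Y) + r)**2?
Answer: 19044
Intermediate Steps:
r = 122 (r = 155 - 33 = 122)
(m(14, Y) + r)**2 = (16 + 122)**2 = 138**2 = 19044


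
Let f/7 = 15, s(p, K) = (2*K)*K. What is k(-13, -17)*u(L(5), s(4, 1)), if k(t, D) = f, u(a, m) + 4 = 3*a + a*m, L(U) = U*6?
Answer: 15330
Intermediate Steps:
L(U) = 6*U
s(p, K) = 2*K**2
u(a, m) = -4 + 3*a + a*m (u(a, m) = -4 + (3*a + a*m) = -4 + 3*a + a*m)
f = 105 (f = 7*15 = 105)
k(t, D) = 105
k(-13, -17)*u(L(5), s(4, 1)) = 105*(-4 + 3*(6*5) + (6*5)*(2*1**2)) = 105*(-4 + 3*30 + 30*(2*1)) = 105*(-4 + 90 + 30*2) = 105*(-4 + 90 + 60) = 105*146 = 15330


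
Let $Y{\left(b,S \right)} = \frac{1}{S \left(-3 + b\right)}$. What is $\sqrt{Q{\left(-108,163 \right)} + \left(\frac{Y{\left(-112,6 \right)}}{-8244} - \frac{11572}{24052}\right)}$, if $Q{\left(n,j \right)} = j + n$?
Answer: $\frac{\sqrt{1771743906185996893290}}{5700684780} \approx 7.3837$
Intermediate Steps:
$Y{\left(b,S \right)} = \frac{1}{S \left(-3 + b\right)}$
$\sqrt{Q{\left(-108,163 \right)} + \left(\frac{Y{\left(-112,6 \right)}}{-8244} - \frac{11572}{24052}\right)} = \sqrt{\left(163 - 108\right) - \left(\frac{2893}{6013} - \frac{\frac{1}{6} \frac{1}{-3 - 112}}{-8244}\right)} = \sqrt{55 - \left(\frac{2893}{6013} - \frac{1}{6 \left(-115\right)} \left(- \frac{1}{8244}\right)\right)} = \sqrt{55 - \left(\frac{2893}{6013} - \frac{1}{6} \left(- \frac{1}{115}\right) \left(- \frac{1}{8244}\right)\right)} = \sqrt{55 - \frac{16456419467}{34204108680}} = \sqrt{\frac{1864769557933}{34204108680}} = \frac{\sqrt{1771743906185996893290}}{5700684780}$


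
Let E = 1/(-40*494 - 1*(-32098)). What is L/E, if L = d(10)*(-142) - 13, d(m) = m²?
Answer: -175359994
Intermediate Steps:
E = 1/12338 (E = 1/(-19760 + 32098) = 1/12338 ≈ 8.1050e-5)
L = -14213 (L = 10²*(-142) - 13 = 100*(-142) - 13 = -14200 - 13 = -14213)
L/E = -14213/1/12338 = -14213*12338 = -175359994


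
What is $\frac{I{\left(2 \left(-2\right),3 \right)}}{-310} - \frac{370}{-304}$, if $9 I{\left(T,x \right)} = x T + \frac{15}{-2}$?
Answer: $\frac{86519}{70680} \approx 1.2241$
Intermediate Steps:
$I{\left(T,x \right)} = - \frac{5}{6} + \frac{T x}{9}$ ($I{\left(T,x \right)} = \frac{x T + \frac{15}{-2}}{9} = \frac{T x + 15 \left(- \frac{1}{2}\right)}{9} = \frac{T x - \frac{15}{2}}{9} = \frac{- \frac{15}{2} + T x}{9} = - \frac{5}{6} + \frac{T x}{9}$)
$\frac{I{\left(2 \left(-2\right),3 \right)}}{-310} - \frac{370}{-304} = \frac{- \frac{5}{6} + \frac{1}{9} \cdot 2 \left(-2\right) 3}{-310} - \frac{370}{-304} = \left(- \frac{5}{6} + \frac{1}{9} \left(-4\right) 3\right) \left(- \frac{1}{310}\right) - - \frac{185}{152} = \left(- \frac{5}{6} - \frac{4}{3}\right) \left(- \frac{1}{310}\right) + \frac{185}{152} = \left(- \frac{13}{6}\right) \left(- \frac{1}{310}\right) + \frac{185}{152} = \frac{13}{1860} + \frac{185}{152} = \frac{86519}{70680}$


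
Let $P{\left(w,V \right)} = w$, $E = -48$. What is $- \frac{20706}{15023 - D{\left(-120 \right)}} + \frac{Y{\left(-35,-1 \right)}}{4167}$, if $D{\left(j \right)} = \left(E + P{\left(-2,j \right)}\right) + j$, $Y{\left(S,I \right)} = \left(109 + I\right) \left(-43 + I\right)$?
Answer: $- \frac{17608782}{7034359} \approx -2.5033$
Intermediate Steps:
$Y{\left(S,I \right)} = \left(-43 + I\right) \left(109 + I\right)$
$D{\left(j \right)} = -50 + j$ ($D{\left(j \right)} = \left(-48 - 2\right) + j = -50 + j$)
$- \frac{20706}{15023 - D{\left(-120 \right)}} + \frac{Y{\left(-35,-1 \right)}}{4167} = - \frac{20706}{15023 - \left(-50 - 120\right)} + \frac{-4687 + \left(-1\right)^{2} + 66 \left(-1\right)}{4167} = - \frac{20706}{15023 - -170} + \left(-4687 + 1 - 66\right) \frac{1}{4167} = - \frac{20706}{15023 + 170} - \frac{528}{463} = - \frac{20706}{15193} - \frac{528}{463} = - \frac{17608782}{7034359}$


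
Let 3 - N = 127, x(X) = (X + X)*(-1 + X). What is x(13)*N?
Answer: -38688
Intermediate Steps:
x(X) = 2*X*(-1 + X) (x(X) = (2*X)*(-1 + X) = 2*X*(-1 + X))
N = -124 (N = 3 - 1*127 = 3 - 127 = -124)
x(13)*N = (2*13*(-1 + 13))*(-124) = (2*13*12)*(-124) = 312*(-124) = -38688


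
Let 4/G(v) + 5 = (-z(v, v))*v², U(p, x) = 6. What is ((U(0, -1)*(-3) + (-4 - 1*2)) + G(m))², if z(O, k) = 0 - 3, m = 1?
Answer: 676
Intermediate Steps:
z(O, k) = -3
G(v) = 4/(-5 + 3*v²) (G(v) = 4/(-5 + (-1*(-3))*v²) = 4/(-5 + 3*v²))
((U(0, -1)*(-3) + (-4 - 1*2)) + G(m))² = ((6*(-3) + (-4 - 1*2)) + 4/(-5 + 3*1²))² = ((-18 + (-4 - 2)) + 4/(-5 + 3*1))² = ((-18 - 6) + 4/(-5 + 3))² = (-24 + 4/(-2))² = (-24 + 4*(-½))² = (-24 - 2)² = (-26)² = 676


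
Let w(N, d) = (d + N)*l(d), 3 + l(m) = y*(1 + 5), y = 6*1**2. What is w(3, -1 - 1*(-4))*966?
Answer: 191268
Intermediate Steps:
y = 6 (y = 6*1 = 6)
l(m) = 33 (l(m) = -3 + 6*(1 + 5) = -3 + 6*6 = -3 + 36 = 33)
w(N, d) = 33*N + 33*d (w(N, d) = (d + N)*33 = (N + d)*33 = 33*N + 33*d)
w(3, -1 - 1*(-4))*966 = (33*3 + 33*(-1 - 1*(-4)))*966 = (99 + 33*(-1 + 4))*966 = (99 + 33*3)*966 = (99 + 99)*966 = 198*966 = 191268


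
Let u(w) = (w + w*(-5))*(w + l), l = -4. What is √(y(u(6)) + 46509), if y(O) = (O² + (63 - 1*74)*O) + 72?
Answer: √49413 ≈ 222.29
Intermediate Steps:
u(w) = -4*w*(-4 + w) (u(w) = (w + w*(-5))*(w - 4) = (w - 5*w)*(-4 + w) = (-4*w)*(-4 + w) = -4*w*(-4 + w))
y(O) = 72 + O² - 11*O (y(O) = (O² + (63 - 74)*O) + 72 = (O² - 11*O) + 72 = 72 + O² - 11*O)
√(y(u(6)) + 46509) = √((72 + (4*6*(4 - 1*6))² - 44*6*(4 - 1*6)) + 46509) = √((72 + (4*6*(4 - 6))² - 44*6*(4 - 6)) + 46509) = √((72 + (4*6*(-2))² - 44*6*(-2)) + 46509) = √((72 + (-48)² - 11*(-48)) + 46509) = √((72 + 2304 + 528) + 46509) = √(2904 + 46509) = √49413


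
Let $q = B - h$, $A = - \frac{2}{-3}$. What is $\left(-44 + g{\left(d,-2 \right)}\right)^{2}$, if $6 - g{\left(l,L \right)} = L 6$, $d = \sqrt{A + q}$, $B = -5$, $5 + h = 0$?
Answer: $676$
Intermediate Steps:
$h = -5$ ($h = -5 + 0 = -5$)
$A = \frac{2}{3}$ ($A = \left(-2\right) \left(- \frac{1}{3}\right) = \frac{2}{3} \approx 0.66667$)
$q = 0$ ($q = -5 - -5 = -5 + 5 = 0$)
$d = \frac{\sqrt{6}}{3}$ ($d = \sqrt{\frac{2}{3} + 0} = \sqrt{\frac{2}{3}} = \frac{\sqrt{6}}{3} \approx 0.8165$)
$g{\left(l,L \right)} = 6 - 6 L$ ($g{\left(l,L \right)} = 6 - L 6 = 6 - 6 L$)
$\left(-44 + g{\left(d,-2 \right)}\right)^{2} = \left(-44 + \left(6 - -12\right)\right)^{2} = \left(-44 + \left(6 + 12\right)\right)^{2} = \left(-44 + 18\right)^{2} = \left(-26\right)^{2} = 676$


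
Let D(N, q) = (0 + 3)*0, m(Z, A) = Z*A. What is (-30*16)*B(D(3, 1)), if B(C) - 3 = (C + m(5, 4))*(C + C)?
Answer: -1440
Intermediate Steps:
m(Z, A) = A*Z
D(N, q) = 0 (D(N, q) = 3*0 = 0)
B(C) = 3 + 2*C*(20 + C) (B(C) = 3 + (C + 4*5)*(C + C) = 3 + (C + 20)*(2*C) = 3 + (20 + C)*(2*C) = 3 + 2*C*(20 + C))
(-30*16)*B(D(3, 1)) = (-30*16)*(3 + 2*0² + 40*0) = -480*(3 + 2*0 + 0) = -480*(3 + 0 + 0) = -480*3 = -1440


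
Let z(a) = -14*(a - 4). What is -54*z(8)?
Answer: 3024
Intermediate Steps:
z(a) = 56 - 14*a (z(a) = -14*(-4 + a) = 56 - 14*a)
-54*z(8) = -54*(56 - 14*8) = -54*(56 - 112) = -54*(-56) = 3024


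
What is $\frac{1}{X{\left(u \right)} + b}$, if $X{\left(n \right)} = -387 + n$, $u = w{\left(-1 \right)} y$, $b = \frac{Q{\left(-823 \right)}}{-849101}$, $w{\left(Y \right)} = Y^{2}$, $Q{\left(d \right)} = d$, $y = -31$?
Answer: $- \frac{849101}{354923395} \approx -0.0023924$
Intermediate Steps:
$b = \frac{823}{849101}$ ($b = - \frac{823}{-849101} = \left(-823\right) \left(- \frac{1}{849101}\right) = \frac{823}{849101} \approx 0.00096926$)
$u = -31$ ($u = \left(-1\right)^{2} \left(-31\right) = 1 \left(-31\right) = -31$)
$\frac{1}{X{\left(u \right)} + b} = \frac{1}{\left(-387 - 31\right) + \frac{823}{849101}} = \frac{1}{-418 + \frac{823}{849101}} = \frac{1}{- \frac{354923395}{849101}} = - \frac{849101}{354923395}$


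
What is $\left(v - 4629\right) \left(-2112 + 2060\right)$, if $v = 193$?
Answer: $230672$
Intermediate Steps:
$\left(v - 4629\right) \left(-2112 + 2060\right) = \left(193 - 4629\right) \left(-2112 + 2060\right) = \left(-4436\right) \left(-52\right) = 230672$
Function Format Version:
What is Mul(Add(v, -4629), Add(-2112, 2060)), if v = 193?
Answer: 230672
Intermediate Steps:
Mul(Add(v, -4629), Add(-2112, 2060)) = Mul(Add(193, -4629), Add(-2112, 2060)) = Mul(-4436, -52) = 230672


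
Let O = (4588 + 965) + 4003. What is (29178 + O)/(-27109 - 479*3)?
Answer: -19367/14273 ≈ -1.3569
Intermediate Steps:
O = 9556 (O = 5553 + 4003 = 9556)
(29178 + O)/(-27109 - 479*3) = (29178 + 9556)/(-27109 - 479*3) = 38734/(-27109 - 1437) = 38734/(-28546) = 38734*(-1/28546) = -19367/14273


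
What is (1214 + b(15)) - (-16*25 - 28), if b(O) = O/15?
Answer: 1643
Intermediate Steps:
b(O) = O/15 (b(O) = O*(1/15) = O/15)
(1214 + b(15)) - (-16*25 - 28) = (1214 + (1/15)*15) - (-16*25 - 28) = (1214 + 1) - (-400 - 28) = 1215 - 1*(-428) = 1215 + 428 = 1643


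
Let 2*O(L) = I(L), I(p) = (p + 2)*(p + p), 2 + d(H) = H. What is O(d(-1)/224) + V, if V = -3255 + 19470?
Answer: 813602505/50176 ≈ 16215.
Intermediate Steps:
d(H) = -2 + H
I(p) = 2*p*(2 + p) (I(p) = (2 + p)*(2*p) = 2*p*(2 + p))
O(L) = L*(2 + L) (O(L) = (2*L*(2 + L))/2 = L*(2 + L))
V = 16215
O(d(-1)/224) + V = ((-2 - 1)/224)*(2 + (-2 - 1)/224) + 16215 = (-3*1/224)*(2 - 3*1/224) + 16215 = -3*(2 - 3/224)/224 + 16215 = -3/224*445/224 + 16215 = -1335/50176 + 16215 = 813602505/50176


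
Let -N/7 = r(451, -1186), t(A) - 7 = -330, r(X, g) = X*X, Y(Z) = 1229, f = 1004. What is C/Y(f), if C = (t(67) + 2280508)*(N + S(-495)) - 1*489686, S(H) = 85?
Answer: -3246350038256/1229 ≈ -2.6415e+9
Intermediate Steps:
r(X, g) = X**2
t(A) = -323 (t(A) = 7 - 330 = -323)
N = -1423807 (N = -7*451**2 = -7*203401 = -1423807)
C = -3246350038256 (C = (-323 + 2280508)*(-1423807 + 85) - 1*489686 = 2280185*(-1423722) - 489686 = -3246349548570 - 489686 = -3246350038256)
C/Y(f) = -3246350038256/1229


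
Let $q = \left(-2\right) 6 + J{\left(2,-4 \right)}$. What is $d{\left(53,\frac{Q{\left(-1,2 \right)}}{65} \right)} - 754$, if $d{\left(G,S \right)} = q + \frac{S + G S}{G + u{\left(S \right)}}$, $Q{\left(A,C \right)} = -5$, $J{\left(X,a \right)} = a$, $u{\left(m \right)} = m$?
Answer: $- \frac{264907}{344} \approx -770.08$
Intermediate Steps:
$q = -16$ ($q = \left(-2\right) 6 - 4 = -12 - 4 = -16$)
$d{\left(G,S \right)} = -16 + \frac{S + G S}{G + S}$
$d{\left(53,\frac{Q{\left(-1,2 \right)}}{65} \right)} - 754 = \frac{\left(-16\right) 53 - 15 \left(- \frac{5}{65}\right) + 53 \left(- \frac{5}{65}\right)}{53 - \frac{5}{65}} - 754 = \frac{-848 - 15 \left(\left(-5\right) \frac{1}{65}\right) + 53 \left(\left(-5\right) \frac{1}{65}\right)}{53 - \frac{1}{13}} - 754 = \frac{-848 - - \frac{15}{13} + 53 \left(- \frac{1}{13}\right)}{53 - \frac{1}{13}} - 754 = \frac{-848 + \frac{15}{13} - \frac{53}{13}}{\frac{688}{13}} - 754 = \frac{13}{688} \left(- \frac{11062}{13}\right) - 754 = - \frac{5531}{344} - 754 = - \frac{264907}{344}$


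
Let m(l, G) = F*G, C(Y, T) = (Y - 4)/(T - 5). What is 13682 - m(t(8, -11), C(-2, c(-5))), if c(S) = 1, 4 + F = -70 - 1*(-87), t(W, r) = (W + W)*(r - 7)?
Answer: 27325/2 ≈ 13663.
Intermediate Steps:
t(W, r) = 2*W*(-7 + r) (t(W, r) = (2*W)*(-7 + r) = 2*W*(-7 + r))
F = 13 (F = -4 + (-70 - 1*(-87)) = -4 + (-70 + 87) = -4 + 17 = 13)
C(Y, T) = (-4 + Y)/(-5 + T)
m(l, G) = 13*G
13682 - m(t(8, -11), C(-2, c(-5))) = 13682 - 13*(-4 - 2)/(-5 + 1) = 13682 - 13*-6/(-4) = 13682 - 13*(-1/4*(-6)) = 13682 - 13*3/2 = 13682 - 1*39/2 = 13682 - 39/2 = 27325/2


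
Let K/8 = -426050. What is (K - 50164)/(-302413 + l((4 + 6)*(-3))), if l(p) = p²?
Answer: 3458564/301513 ≈ 11.471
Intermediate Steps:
K = -3408400 (K = 8*(-426050) = -3408400)
(K - 50164)/(-302413 + l((4 + 6)*(-3))) = (-3408400 - 50164)/(-302413 + ((4 + 6)*(-3))²) = -3458564/(-302413 + (10*(-3))²) = -3458564/(-302413 + (-30)²) = -3458564/(-302413 + 900) = -3458564/(-301513) = -3458564*(-1/301513) = 3458564/301513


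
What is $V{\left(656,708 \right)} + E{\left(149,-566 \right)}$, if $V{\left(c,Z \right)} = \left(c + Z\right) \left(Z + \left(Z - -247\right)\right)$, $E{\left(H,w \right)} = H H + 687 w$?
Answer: $1901691$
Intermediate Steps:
$E{\left(H,w \right)} = H^{2} + 687 w$
$V{\left(c,Z \right)} = \left(247 + 2 Z\right) \left(Z + c\right)$ ($V{\left(c,Z \right)} = \left(Z + c\right) \left(Z + \left(Z + 247\right)\right) = \left(Z + c\right) \left(Z + \left(247 + Z\right)\right) = \left(Z + c\right) \left(247 + 2 Z\right) = \left(247 + 2 Z\right) \left(Z + c\right)$)
$V{\left(656,708 \right)} + E{\left(149,-566 \right)} = \left(2 \cdot 708^{2} + 247 \cdot 708 + 247 \cdot 656 + 2 \cdot 708 \cdot 656\right) + \left(149^{2} + 687 \left(-566\right)\right) = \left(2 \cdot 501264 + 174876 + 162032 + 928896\right) + \left(22201 - 388842\right) = \left(1002528 + 174876 + 162032 + 928896\right) - 366641 = 2268332 - 366641 = 1901691$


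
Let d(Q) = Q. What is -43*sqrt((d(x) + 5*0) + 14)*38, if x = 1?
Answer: -1634*sqrt(15) ≈ -6328.5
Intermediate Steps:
-43*sqrt((d(x) + 5*0) + 14)*38 = -43*sqrt((1 + 5*0) + 14)*38 = -43*sqrt((1 + 0) + 14)*38 = -43*sqrt(1 + 14)*38 = -43*sqrt(15)*38 = -1634*sqrt(15)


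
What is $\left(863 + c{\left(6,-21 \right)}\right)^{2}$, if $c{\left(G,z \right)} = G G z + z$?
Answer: $7396$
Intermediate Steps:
$c{\left(G,z \right)} = z + z G^{2}$ ($c{\left(G,z \right)} = G^{2} z + z = z G^{2} + z = z + z G^{2}$)
$\left(863 + c{\left(6,-21 \right)}\right)^{2} = \left(863 - 21 \left(1 + 6^{2}\right)\right)^{2} = \left(863 - 21 \left(1 + 36\right)\right)^{2} = \left(863 - 777\right)^{2} = 86^{2} = 7396$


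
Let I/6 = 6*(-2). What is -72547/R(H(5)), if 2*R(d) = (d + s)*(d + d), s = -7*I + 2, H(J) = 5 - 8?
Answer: 72547/1509 ≈ 48.076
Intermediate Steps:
I = -72 (I = 6*(6*(-2)) = 6*(-12) = -72)
H(J) = -3
s = 506 (s = -7*(-72) + 2 = 504 + 2 = 506)
R(d) = d*(506 + d) (R(d) = ((d + 506)*(d + d))/2 = ((506 + d)*(2*d))/2 = (2*d*(506 + d))/2 = d*(506 + d))
-72547/R(H(5)) = -72547*(-1/(3*(506 - 3))) = -72547/((-3*503)) = -72547/(-1509) = -72547*(-1/1509) = 72547/1509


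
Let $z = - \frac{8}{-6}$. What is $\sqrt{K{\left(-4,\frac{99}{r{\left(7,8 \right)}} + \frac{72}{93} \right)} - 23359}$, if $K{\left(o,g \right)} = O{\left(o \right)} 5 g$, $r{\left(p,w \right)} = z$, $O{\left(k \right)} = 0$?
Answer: $i \sqrt{23359} \approx 152.84 i$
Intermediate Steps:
$z = \frac{4}{3}$ ($z = \left(-8\right) \left(- \frac{1}{6}\right) = \frac{4}{3} \approx 1.3333$)
$r{\left(p,w \right)} = \frac{4}{3}$
$K{\left(o,g \right)} = 0$ ($K{\left(o,g \right)} = 0 \cdot 5 g = 0$)
$\sqrt{K{\left(-4,\frac{99}{r{\left(7,8 \right)}} + \frac{72}{93} \right)} - 23359} = \sqrt{0 - 23359} = \sqrt{-23359} = i \sqrt{23359}$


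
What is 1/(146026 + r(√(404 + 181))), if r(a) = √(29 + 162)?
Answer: 146026/21323592485 - √191/21323592485 ≈ 6.8474e-6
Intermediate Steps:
r(a) = √191
1/(146026 + r(√(404 + 181))) = 1/(146026 + √191)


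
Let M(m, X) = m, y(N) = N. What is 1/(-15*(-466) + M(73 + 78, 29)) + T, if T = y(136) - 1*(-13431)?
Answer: 96881948/7141 ≈ 13567.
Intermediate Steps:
T = 13567 (T = 136 - 1*(-13431) = 136 + 13431 = 13567)
1/(-15*(-466) + M(73 + 78, 29)) + T = 1/(-15*(-466) + (73 + 78)) + 13567 = 1/(6990 + 151) + 13567 = 1/7141 + 13567 = 96881948/7141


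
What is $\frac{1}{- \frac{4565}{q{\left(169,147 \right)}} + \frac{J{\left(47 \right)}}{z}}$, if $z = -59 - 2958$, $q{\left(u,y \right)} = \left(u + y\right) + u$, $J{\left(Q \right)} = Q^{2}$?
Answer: $- \frac{292649}{2968794} \approx -0.098575$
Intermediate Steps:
$q{\left(u,y \right)} = y + 2 u$
$z = -3017$ ($z = -59 - 2958 = -3017$)
$\frac{1}{- \frac{4565}{q{\left(169,147 \right)}} + \frac{J{\left(47 \right)}}{z}} = \frac{1}{- \frac{4565}{147 + 2 \cdot 169} + \frac{47^{2}}{-3017}} = \frac{1}{- \frac{4565}{147 + 338} + 2209 \left(- \frac{1}{3017}\right)} = \frac{1}{- \frac{4565}{485} - \frac{2209}{3017}} = \frac{1}{\left(-4565\right) \frac{1}{485} - \frac{2209}{3017}} = \frac{1}{- \frac{913}{97} - \frac{2209}{3017}} = \frac{1}{- \frac{2968794}{292649}} = - \frac{292649}{2968794}$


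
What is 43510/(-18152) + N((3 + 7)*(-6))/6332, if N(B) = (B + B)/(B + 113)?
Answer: -1825495025/761467324 ≈ -2.3973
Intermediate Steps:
N(B) = 2*B/(113 + B) (N(B) = (2*B)/(113 + B) = 2*B/(113 + B))
43510/(-18152) + N((3 + 7)*(-6))/6332 = 43510/(-18152) + (2*((3 + 7)*(-6))/(113 + (3 + 7)*(-6)))/6332 = 43510*(-1/18152) + (2*(10*(-6))/(113 + 10*(-6)))*(1/6332) = -21755/9076 + (2*(-60)/(113 - 60))*(1/6332) = -21755/9076 + (2*(-60)/53)*(1/6332) = -21755/9076 + (2*(-60)*(1/53))*(1/6332) = -21755/9076 - 120/53*1/6332 = -21755/9076 - 30/83899 = -1825495025/761467324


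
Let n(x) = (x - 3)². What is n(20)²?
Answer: 83521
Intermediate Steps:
n(x) = (-3 + x)²
n(20)² = ((-3 + 20)²)² = (17²)² = 289² = 83521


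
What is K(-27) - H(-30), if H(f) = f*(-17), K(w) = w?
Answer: -537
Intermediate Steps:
H(f) = -17*f
K(-27) - H(-30) = -27 - (-17)*(-30) = -27 - 1*510 = -27 - 510 = -537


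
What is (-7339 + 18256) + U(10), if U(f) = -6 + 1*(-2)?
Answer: 10909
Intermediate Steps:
U(f) = -8 (U(f) = -6 - 2 = -8)
(-7339 + 18256) + U(10) = (-7339 + 18256) - 8 = 10917 - 8 = 10909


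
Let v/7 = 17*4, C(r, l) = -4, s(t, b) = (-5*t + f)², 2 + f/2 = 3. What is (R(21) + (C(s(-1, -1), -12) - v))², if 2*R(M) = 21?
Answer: 881721/4 ≈ 2.2043e+5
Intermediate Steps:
f = 2 (f = -4 + 2*3 = -4 + 6 = 2)
R(M) = 21/2 (R(M) = (½)*21 = 21/2)
s(t, b) = (2 - 5*t)² (s(t, b) = (-5*t + 2)² = (2 - 5*t)²)
v = 476 (v = 7*(17*4) = 7*68 = 476)
(R(21) + (C(s(-1, -1), -12) - v))² = (21/2 + (-4 - 1*476))² = (21/2 + (-4 - 476))² = (21/2 - 480)² = (-939/2)² = 881721/4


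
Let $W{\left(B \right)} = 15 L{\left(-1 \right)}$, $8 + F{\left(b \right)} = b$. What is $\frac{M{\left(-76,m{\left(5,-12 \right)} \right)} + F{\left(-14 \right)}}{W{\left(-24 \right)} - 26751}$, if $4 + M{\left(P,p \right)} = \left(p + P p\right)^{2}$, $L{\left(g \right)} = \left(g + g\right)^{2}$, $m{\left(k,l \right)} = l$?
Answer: $- \frac{809974}{26691} \approx -30.346$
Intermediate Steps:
$L{\left(g \right)} = 4 g^{2}$ ($L{\left(g \right)} = \left(2 g\right)^{2} = 4 g^{2}$)
$F{\left(b \right)} = -8 + b$
$W{\left(B \right)} = 60$ ($W{\left(B \right)} = 15 \cdot 4 \left(-1\right)^{2} = 15 \cdot 4 \cdot 1 = 15 \cdot 4 = 60$)
$M{\left(P,p \right)} = -4 + \left(p + P p\right)^{2}$
$\frac{M{\left(-76,m{\left(5,-12 \right)} \right)} + F{\left(-14 \right)}}{W{\left(-24 \right)} - 26751} = \frac{\left(-4 + \left(-12\right)^{2} \left(1 - 76\right)^{2}\right) - 22}{60 - 26751} = \frac{\left(-4 + 144 \left(-75\right)^{2}\right) - 22}{-26691} = \left(\left(-4 + 144 \cdot 5625\right) - 22\right) \left(- \frac{1}{26691}\right) = \left(\left(-4 + 810000\right) - 22\right) \left(- \frac{1}{26691}\right) = \left(809996 - 22\right) \left(- \frac{1}{26691}\right) = 809974 \left(- \frac{1}{26691}\right) = - \frac{809974}{26691}$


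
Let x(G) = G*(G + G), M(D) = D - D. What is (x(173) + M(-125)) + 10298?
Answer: 70156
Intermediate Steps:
M(D) = 0
x(G) = 2*G**2 (x(G) = G*(2*G) = 2*G**2)
(x(173) + M(-125)) + 10298 = (2*173**2 + 0) + 10298 = (2*29929 + 0) + 10298 = (59858 + 0) + 10298 = 59858 + 10298 = 70156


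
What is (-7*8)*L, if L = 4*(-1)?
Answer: 224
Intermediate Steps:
L = -4
(-7*8)*L = -7*8*(-4) = -56*(-4) = 224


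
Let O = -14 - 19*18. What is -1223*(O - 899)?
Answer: 1534865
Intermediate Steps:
O = -356 (O = -14 - 342 = -356)
-1223*(O - 899) = -1223*(-356 - 899) = -1223*(-1255) = 1534865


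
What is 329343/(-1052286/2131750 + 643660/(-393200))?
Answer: -1380283264531500/8929405301 ≈ -1.5458e+5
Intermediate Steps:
329343/(-1052286/2131750 + 643660/(-393200)) = 329343/(-1052286*1/2131750 + 643660*(-1/393200)) = 329343/(-526143/1065875 - 32183/19660) = 329343/(-8929405301/4191020500) = 329343*(-4191020500/8929405301) = -1380283264531500/8929405301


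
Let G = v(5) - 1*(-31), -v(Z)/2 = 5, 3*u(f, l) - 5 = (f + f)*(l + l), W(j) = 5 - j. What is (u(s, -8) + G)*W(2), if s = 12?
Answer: -316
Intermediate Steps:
u(f, l) = 5/3 + 4*f*l/3 (u(f, l) = 5/3 + ((f + f)*(l + l))/3 = 5/3 + ((2*f)*(2*l))/3 = 5/3 + (4*f*l)/3 = 5/3 + 4*f*l/3)
v(Z) = -10 (v(Z) = -2*5 = -10)
G = 21 (G = -10 - 1*(-31) = -10 + 31 = 21)
(u(s, -8) + G)*W(2) = ((5/3 + (4/3)*12*(-8)) + 21)*(5 - 1*2) = ((5/3 - 128) + 21)*(5 - 2) = (-379/3 + 21)*3 = -316/3*3 = -316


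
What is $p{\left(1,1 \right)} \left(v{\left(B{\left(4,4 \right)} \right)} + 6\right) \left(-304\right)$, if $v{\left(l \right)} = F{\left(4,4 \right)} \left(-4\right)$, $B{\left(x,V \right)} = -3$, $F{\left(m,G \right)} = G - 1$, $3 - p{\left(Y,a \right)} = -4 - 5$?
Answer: $21888$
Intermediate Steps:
$p{\left(Y,a \right)} = 12$ ($p{\left(Y,a \right)} = 3 - \left(-4 - 5\right) = 3 - -9 = 3 + 9 = 12$)
$F{\left(m,G \right)} = -1 + G$ ($F{\left(m,G \right)} = G - 1 = -1 + G$)
$v{\left(l \right)} = -12$ ($v{\left(l \right)} = \left(-1 + 4\right) \left(-4\right) = 3 \left(-4\right) = -12$)
$p{\left(1,1 \right)} \left(v{\left(B{\left(4,4 \right)} \right)} + 6\right) \left(-304\right) = 12 \left(-12 + 6\right) \left(-304\right) = 12 \left(-6\right) \left(-304\right) = \left(-72\right) \left(-304\right) = 21888$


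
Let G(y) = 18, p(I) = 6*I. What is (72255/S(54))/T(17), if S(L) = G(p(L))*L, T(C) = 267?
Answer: 24085/86508 ≈ 0.27841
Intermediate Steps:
S(L) = 18*L
(72255/S(54))/T(17) = (72255/((18*54)))/267 = (72255/972)*(1/267) = (72255*(1/972))*(1/267) = (24085/324)*(1/267) = 24085/86508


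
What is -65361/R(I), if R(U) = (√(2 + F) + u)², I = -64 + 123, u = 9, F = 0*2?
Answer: -65361/(9 + √2)² ≈ -602.65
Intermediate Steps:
F = 0
I = 59
R(U) = (9 + √2)² (R(U) = (√(2 + 0) + 9)² = (√2 + 9)² = (9 + √2)²)
-65361/R(I) = -65361/(9 + √2)²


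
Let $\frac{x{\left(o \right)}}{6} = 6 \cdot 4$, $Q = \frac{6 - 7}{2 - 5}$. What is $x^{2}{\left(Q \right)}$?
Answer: $20736$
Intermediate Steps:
$Q = \frac{1}{3}$ ($Q = - \frac{1}{-3} = \left(-1\right) \left(- \frac{1}{3}\right) = \frac{1}{3} \approx 0.33333$)
$x{\left(o \right)} = 144$ ($x{\left(o \right)} = 6 \cdot 6 \cdot 4 = 6 \cdot 24 = 144$)
$x^{2}{\left(Q \right)} = 144^{2} = 20736$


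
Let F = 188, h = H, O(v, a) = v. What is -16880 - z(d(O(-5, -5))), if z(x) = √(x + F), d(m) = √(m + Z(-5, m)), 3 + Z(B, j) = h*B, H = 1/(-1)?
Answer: -16880 - √(188 + I*√3) ≈ -16894.0 - 0.063161*I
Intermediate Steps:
H = -1
h = -1
Z(B, j) = -3 - B
d(m) = √(2 + m) (d(m) = √(m + (-3 - 1*(-5))) = √(m + (-3 + 5)) = √(m + 2) = √(2 + m))
z(x) = √(188 + x) (z(x) = √(x + 188) = √(188 + x))
-16880 - z(d(O(-5, -5))) = -16880 - √(188 + √(2 - 5)) = -16880 - √(188 + √(-3)) = -16880 - √(188 + I*√3)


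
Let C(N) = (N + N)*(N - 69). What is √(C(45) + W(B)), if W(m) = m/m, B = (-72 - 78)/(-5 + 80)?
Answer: I*√2159 ≈ 46.465*I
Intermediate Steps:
B = -2 (B = -150/75 = -150*1/75 = -2)
C(N) = 2*N*(-69 + N) (C(N) = (2*N)*(-69 + N) = 2*N*(-69 + N))
W(m) = 1
√(C(45) + W(B)) = √(2*45*(-69 + 45) + 1) = √(2*45*(-24) + 1) = √(-2160 + 1) = √(-2159) = I*√2159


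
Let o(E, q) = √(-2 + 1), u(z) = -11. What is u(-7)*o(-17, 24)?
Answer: -11*I ≈ -11.0*I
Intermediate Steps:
o(E, q) = I (o(E, q) = √(-1) = I)
u(-7)*o(-17, 24) = -11*I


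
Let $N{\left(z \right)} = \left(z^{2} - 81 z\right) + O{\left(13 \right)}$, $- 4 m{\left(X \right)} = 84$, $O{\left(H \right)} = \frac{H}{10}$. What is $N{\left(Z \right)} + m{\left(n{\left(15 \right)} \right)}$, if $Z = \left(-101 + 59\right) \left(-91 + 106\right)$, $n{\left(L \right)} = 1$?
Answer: $\frac{4479103}{10} \approx 4.4791 \cdot 10^{5}$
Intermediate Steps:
$Z = -630$ ($Z = \left(-42\right) 15 = -630$)
$O{\left(H \right)} = \frac{H}{10}$ ($O{\left(H \right)} = H \frac{1}{10} = \frac{H}{10}$)
$m{\left(X \right)} = -21$ ($m{\left(X \right)} = \left(- \frac{1}{4}\right) 84 = -21$)
$N{\left(z \right)} = \frac{13}{10} + z^{2} - 81 z$ ($N{\left(z \right)} = \left(z^{2} - 81 z\right) + \frac{1}{10} \cdot 13 = \left(z^{2} - 81 z\right) + \frac{13}{10} = \frac{13}{10} + z^{2} - 81 z$)
$N{\left(Z \right)} + m{\left(n{\left(15 \right)} \right)} = \left(\frac{13}{10} + \left(-630\right)^{2} - -51030\right) - 21 = \left(\frac{13}{10} + 396900 + 51030\right) - 21 = \frac{4479313}{10} - 21 = \frac{4479103}{10}$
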